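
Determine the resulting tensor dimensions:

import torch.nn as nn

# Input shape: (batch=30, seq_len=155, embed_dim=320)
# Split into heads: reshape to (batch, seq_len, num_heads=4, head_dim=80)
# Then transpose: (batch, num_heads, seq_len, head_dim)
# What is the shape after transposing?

Input shape: (30, 155, 320)
  -> after reshape: (30, 155, 4, 80)
Output shape: (30, 4, 155, 80)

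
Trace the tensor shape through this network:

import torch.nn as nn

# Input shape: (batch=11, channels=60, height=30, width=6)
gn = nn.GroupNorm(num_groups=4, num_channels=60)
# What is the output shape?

Input shape: (11, 60, 30, 6)
Output shape: (11, 60, 30, 6)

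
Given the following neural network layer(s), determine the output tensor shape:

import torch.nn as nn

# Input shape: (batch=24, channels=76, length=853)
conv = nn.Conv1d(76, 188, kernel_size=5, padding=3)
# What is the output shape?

Input shape: (24, 76, 853)
Output shape: (24, 188, 855)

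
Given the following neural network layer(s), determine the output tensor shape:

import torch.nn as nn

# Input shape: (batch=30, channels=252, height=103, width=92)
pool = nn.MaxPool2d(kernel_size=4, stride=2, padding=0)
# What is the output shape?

Input shape: (30, 252, 103, 92)
Output shape: (30, 252, 50, 45)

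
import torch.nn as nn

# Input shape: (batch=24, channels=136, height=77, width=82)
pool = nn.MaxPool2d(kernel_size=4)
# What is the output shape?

Input shape: (24, 136, 77, 82)
Output shape: (24, 136, 19, 20)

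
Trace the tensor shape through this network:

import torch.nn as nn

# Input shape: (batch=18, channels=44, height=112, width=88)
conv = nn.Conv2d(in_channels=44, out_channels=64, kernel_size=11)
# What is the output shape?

Input shape: (18, 44, 112, 88)
Output shape: (18, 64, 102, 78)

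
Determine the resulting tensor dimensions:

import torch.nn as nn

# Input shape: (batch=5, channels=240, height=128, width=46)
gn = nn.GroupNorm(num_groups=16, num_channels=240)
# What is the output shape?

Input shape: (5, 240, 128, 46)
Output shape: (5, 240, 128, 46)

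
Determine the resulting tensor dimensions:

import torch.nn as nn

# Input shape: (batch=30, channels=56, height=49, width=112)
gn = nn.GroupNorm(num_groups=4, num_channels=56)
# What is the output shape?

Input shape: (30, 56, 49, 112)
Output shape: (30, 56, 49, 112)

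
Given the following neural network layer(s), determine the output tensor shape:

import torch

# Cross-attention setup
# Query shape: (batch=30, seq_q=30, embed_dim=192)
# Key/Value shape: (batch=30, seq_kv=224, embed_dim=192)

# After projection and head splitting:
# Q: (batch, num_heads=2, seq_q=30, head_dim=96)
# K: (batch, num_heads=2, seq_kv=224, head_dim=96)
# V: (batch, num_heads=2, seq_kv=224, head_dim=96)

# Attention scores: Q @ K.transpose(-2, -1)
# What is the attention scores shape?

Input shape: (30, 30, 192)
Output shape: (30, 2, 30, 224)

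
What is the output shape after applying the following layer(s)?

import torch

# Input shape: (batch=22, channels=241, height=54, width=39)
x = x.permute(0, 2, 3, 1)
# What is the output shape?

Input shape: (22, 241, 54, 39)
Output shape: (22, 54, 39, 241)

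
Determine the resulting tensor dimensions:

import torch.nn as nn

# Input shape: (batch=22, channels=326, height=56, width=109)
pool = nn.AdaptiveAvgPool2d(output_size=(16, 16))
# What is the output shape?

Input shape: (22, 326, 56, 109)
Output shape: (22, 326, 16, 16)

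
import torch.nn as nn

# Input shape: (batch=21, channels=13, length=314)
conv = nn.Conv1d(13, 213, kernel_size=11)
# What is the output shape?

Input shape: (21, 13, 314)
Output shape: (21, 213, 304)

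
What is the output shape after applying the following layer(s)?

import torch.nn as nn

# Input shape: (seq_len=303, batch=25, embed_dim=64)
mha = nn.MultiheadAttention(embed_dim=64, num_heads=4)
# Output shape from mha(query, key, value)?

Input shape: (303, 25, 64)
Output shape: (303, 25, 64)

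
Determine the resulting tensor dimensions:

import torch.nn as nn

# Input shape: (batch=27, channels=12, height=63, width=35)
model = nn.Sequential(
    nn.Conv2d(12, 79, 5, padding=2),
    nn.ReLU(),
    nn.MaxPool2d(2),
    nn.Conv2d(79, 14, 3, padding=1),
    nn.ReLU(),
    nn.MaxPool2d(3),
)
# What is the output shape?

Input shape: (27, 12, 63, 35)
  -> after first Conv2d: (27, 79, 63, 35)
  -> after first MaxPool2d: (27, 79, 31, 17)
  -> after second Conv2d: (27, 14, 31, 17)
Output shape: (27, 14, 10, 5)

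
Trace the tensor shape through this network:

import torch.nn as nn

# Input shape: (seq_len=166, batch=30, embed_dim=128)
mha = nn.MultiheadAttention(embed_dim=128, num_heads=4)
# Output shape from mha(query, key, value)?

Input shape: (166, 30, 128)
Output shape: (166, 30, 128)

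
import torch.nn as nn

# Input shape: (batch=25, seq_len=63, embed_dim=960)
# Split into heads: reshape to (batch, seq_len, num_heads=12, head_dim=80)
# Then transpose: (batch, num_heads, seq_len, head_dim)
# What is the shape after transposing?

Input shape: (25, 63, 960)
  -> after reshape: (25, 63, 12, 80)
Output shape: (25, 12, 63, 80)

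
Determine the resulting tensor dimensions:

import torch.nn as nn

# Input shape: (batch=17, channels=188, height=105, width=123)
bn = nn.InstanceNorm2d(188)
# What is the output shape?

Input shape: (17, 188, 105, 123)
Output shape: (17, 188, 105, 123)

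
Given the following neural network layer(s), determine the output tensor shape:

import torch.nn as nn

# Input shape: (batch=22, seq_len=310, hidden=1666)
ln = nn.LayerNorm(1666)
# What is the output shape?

Input shape: (22, 310, 1666)
Output shape: (22, 310, 1666)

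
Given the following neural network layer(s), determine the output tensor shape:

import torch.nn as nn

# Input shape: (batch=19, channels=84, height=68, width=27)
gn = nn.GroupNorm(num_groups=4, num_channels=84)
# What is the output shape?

Input shape: (19, 84, 68, 27)
Output shape: (19, 84, 68, 27)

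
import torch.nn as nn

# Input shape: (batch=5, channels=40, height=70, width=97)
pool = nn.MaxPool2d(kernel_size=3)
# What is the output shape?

Input shape: (5, 40, 70, 97)
Output shape: (5, 40, 23, 32)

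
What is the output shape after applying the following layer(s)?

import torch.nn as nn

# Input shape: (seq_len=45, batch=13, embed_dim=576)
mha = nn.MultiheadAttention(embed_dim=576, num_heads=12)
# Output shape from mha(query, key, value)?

Input shape: (45, 13, 576)
Output shape: (45, 13, 576)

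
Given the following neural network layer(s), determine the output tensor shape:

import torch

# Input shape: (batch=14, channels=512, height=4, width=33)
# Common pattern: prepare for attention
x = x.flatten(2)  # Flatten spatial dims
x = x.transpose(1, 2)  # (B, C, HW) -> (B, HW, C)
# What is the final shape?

Input shape: (14, 512, 4, 33)
  -> after flatten(2): (14, 512, 132)
Output shape: (14, 132, 512)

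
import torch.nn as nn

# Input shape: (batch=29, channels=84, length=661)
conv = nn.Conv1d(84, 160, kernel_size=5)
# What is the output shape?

Input shape: (29, 84, 661)
Output shape: (29, 160, 657)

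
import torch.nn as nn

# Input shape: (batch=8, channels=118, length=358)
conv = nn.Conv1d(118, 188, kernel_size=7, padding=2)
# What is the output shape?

Input shape: (8, 118, 358)
Output shape: (8, 188, 356)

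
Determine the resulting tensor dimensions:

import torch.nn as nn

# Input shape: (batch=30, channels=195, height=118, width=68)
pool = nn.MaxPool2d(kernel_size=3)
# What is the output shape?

Input shape: (30, 195, 118, 68)
Output shape: (30, 195, 39, 22)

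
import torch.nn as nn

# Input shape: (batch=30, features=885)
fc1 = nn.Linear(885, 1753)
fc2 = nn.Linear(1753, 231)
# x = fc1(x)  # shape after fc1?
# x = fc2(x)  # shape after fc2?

Input shape: (30, 885)
  -> after fc1: (30, 1753)
Output shape: (30, 231)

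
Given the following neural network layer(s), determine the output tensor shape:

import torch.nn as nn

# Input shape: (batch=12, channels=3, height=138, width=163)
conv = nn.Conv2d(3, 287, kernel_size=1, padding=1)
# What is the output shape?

Input shape: (12, 3, 138, 163)
Output shape: (12, 287, 140, 165)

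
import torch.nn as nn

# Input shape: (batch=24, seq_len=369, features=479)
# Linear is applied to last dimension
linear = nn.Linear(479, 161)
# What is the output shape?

Input shape: (24, 369, 479)
Output shape: (24, 369, 161)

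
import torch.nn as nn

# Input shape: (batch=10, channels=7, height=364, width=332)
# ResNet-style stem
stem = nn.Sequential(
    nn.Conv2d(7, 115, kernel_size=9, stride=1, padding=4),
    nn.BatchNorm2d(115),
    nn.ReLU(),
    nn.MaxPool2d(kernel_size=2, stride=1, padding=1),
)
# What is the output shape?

Input shape: (10, 7, 364, 332)
  -> after Conv2d 9x9 stride=1: (10, 115, 364, 332)
Output shape: (10, 115, 365, 333)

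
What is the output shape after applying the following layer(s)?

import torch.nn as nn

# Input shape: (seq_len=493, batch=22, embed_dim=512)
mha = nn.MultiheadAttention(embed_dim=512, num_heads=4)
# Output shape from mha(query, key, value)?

Input shape: (493, 22, 512)
Output shape: (493, 22, 512)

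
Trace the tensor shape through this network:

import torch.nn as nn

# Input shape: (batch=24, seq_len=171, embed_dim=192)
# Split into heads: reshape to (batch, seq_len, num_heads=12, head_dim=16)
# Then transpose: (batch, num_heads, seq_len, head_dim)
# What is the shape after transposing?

Input shape: (24, 171, 192)
  -> after reshape: (24, 171, 12, 16)
Output shape: (24, 12, 171, 16)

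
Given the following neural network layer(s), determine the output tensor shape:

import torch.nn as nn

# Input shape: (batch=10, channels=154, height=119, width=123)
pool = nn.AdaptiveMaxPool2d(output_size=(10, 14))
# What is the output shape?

Input shape: (10, 154, 119, 123)
Output shape: (10, 154, 10, 14)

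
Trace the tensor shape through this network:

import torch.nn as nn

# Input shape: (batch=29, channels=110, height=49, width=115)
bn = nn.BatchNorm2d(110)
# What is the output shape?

Input shape: (29, 110, 49, 115)
Output shape: (29, 110, 49, 115)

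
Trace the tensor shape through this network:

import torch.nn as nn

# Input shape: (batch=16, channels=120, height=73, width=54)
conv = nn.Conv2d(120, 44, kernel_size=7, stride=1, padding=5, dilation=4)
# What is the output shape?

Input shape: (16, 120, 73, 54)
Output shape: (16, 44, 59, 40)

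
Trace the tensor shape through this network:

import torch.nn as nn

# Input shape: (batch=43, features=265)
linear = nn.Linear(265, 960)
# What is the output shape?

Input shape: (43, 265)
Output shape: (43, 960)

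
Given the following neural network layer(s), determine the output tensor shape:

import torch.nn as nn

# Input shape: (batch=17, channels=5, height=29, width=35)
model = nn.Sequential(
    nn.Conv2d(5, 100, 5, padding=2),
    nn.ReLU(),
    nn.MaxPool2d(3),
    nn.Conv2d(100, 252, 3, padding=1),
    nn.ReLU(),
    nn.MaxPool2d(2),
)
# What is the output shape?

Input shape: (17, 5, 29, 35)
  -> after first Conv2d: (17, 100, 29, 35)
  -> after first MaxPool2d: (17, 100, 9, 11)
  -> after second Conv2d: (17, 252, 9, 11)
Output shape: (17, 252, 4, 5)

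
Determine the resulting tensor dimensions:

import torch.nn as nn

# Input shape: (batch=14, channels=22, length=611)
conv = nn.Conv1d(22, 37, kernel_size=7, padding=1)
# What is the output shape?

Input shape: (14, 22, 611)
Output shape: (14, 37, 607)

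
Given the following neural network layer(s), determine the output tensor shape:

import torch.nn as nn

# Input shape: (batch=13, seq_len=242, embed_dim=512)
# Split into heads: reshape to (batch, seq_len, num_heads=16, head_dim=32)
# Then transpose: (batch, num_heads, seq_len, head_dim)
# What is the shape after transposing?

Input shape: (13, 242, 512)
  -> after reshape: (13, 242, 16, 32)
Output shape: (13, 16, 242, 32)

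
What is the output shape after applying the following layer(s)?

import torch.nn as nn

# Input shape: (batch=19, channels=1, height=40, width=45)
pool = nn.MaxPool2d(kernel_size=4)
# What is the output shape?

Input shape: (19, 1, 40, 45)
Output shape: (19, 1, 10, 11)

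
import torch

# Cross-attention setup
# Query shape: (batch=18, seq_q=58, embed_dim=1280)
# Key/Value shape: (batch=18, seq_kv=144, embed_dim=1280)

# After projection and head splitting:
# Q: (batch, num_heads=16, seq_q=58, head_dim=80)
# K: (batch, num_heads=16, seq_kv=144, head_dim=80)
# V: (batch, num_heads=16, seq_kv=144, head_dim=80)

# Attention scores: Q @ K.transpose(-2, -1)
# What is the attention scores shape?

Input shape: (18, 58, 1280)
Output shape: (18, 16, 58, 144)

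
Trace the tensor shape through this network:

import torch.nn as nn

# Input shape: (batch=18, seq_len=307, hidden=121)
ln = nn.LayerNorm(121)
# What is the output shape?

Input shape: (18, 307, 121)
Output shape: (18, 307, 121)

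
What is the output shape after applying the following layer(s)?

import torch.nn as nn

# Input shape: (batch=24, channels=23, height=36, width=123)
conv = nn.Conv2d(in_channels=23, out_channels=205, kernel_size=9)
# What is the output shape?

Input shape: (24, 23, 36, 123)
Output shape: (24, 205, 28, 115)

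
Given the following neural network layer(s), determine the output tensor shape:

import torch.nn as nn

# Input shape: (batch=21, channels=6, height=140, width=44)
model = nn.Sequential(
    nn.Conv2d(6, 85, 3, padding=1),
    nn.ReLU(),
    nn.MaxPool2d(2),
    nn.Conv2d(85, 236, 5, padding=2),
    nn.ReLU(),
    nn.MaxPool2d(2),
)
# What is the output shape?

Input shape: (21, 6, 140, 44)
  -> after first Conv2d: (21, 85, 140, 44)
  -> after first MaxPool2d: (21, 85, 70, 22)
  -> after second Conv2d: (21, 236, 70, 22)
Output shape: (21, 236, 35, 11)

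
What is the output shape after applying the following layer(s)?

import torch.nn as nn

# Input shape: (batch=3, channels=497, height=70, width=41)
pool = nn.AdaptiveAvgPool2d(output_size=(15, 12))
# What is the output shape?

Input shape: (3, 497, 70, 41)
Output shape: (3, 497, 15, 12)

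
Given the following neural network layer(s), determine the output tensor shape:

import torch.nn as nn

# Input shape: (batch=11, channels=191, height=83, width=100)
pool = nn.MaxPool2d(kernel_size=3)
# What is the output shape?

Input shape: (11, 191, 83, 100)
Output shape: (11, 191, 27, 33)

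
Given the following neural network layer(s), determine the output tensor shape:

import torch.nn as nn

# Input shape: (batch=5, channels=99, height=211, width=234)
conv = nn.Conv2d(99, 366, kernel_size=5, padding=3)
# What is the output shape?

Input shape: (5, 99, 211, 234)
Output shape: (5, 366, 213, 236)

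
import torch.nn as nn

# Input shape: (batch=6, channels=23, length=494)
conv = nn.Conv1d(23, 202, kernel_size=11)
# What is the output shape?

Input shape: (6, 23, 494)
Output shape: (6, 202, 484)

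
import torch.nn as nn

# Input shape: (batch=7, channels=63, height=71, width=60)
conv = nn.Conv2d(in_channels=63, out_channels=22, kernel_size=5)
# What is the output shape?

Input shape: (7, 63, 71, 60)
Output shape: (7, 22, 67, 56)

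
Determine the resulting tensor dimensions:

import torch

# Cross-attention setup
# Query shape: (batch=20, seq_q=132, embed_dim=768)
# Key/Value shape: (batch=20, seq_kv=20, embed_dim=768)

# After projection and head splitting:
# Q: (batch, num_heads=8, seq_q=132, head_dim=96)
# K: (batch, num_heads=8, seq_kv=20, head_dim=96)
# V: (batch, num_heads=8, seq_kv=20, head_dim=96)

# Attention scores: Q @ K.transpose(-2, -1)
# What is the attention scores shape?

Input shape: (20, 132, 768)
Output shape: (20, 8, 132, 20)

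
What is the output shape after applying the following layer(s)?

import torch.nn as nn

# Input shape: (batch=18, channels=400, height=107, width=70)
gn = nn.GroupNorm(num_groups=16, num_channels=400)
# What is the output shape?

Input shape: (18, 400, 107, 70)
Output shape: (18, 400, 107, 70)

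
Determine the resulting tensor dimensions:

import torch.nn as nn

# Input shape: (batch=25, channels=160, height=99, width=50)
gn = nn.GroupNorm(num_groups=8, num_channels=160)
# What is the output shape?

Input shape: (25, 160, 99, 50)
Output shape: (25, 160, 99, 50)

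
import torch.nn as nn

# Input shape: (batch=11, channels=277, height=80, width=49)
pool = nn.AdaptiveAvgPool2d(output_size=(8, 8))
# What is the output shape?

Input shape: (11, 277, 80, 49)
Output shape: (11, 277, 8, 8)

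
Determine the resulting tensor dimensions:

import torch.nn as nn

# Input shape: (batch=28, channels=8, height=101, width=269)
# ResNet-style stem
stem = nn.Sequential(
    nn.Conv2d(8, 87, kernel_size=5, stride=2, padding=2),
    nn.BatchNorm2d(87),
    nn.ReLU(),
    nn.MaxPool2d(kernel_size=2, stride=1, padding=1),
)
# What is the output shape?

Input shape: (28, 8, 101, 269)
  -> after Conv2d 5x5 stride=2: (28, 87, 51, 135)
Output shape: (28, 87, 52, 136)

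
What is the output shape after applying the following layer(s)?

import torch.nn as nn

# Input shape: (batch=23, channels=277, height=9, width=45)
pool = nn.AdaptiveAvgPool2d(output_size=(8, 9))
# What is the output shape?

Input shape: (23, 277, 9, 45)
Output shape: (23, 277, 8, 9)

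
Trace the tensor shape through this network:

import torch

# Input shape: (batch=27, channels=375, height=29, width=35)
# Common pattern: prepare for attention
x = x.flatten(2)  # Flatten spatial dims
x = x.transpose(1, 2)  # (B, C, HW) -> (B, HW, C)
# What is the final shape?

Input shape: (27, 375, 29, 35)
  -> after flatten(2): (27, 375, 1015)
Output shape: (27, 1015, 375)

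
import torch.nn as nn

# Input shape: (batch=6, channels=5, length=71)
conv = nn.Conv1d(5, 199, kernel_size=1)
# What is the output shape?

Input shape: (6, 5, 71)
Output shape: (6, 199, 71)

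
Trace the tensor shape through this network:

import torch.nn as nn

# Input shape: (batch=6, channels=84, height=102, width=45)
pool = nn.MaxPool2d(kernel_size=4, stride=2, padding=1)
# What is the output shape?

Input shape: (6, 84, 102, 45)
Output shape: (6, 84, 51, 22)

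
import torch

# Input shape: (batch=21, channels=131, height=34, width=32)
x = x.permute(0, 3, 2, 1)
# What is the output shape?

Input shape: (21, 131, 34, 32)
Output shape: (21, 32, 34, 131)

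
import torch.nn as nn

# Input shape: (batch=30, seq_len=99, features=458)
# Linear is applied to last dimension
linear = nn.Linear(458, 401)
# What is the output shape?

Input shape: (30, 99, 458)
Output shape: (30, 99, 401)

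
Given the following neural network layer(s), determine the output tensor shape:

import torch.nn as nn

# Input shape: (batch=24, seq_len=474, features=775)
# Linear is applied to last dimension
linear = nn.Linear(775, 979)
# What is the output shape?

Input shape: (24, 474, 775)
Output shape: (24, 474, 979)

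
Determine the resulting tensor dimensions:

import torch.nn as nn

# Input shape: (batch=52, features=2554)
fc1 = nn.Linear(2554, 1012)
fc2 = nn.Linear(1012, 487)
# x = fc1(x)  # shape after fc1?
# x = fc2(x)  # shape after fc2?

Input shape: (52, 2554)
  -> after fc1: (52, 1012)
Output shape: (52, 487)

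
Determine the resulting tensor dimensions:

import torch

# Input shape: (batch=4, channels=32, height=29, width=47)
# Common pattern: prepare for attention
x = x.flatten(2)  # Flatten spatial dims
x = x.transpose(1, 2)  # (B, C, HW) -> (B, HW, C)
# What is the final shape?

Input shape: (4, 32, 29, 47)
  -> after flatten(2): (4, 32, 1363)
Output shape: (4, 1363, 32)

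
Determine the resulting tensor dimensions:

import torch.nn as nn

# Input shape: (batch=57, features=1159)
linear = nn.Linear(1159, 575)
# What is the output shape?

Input shape: (57, 1159)
Output shape: (57, 575)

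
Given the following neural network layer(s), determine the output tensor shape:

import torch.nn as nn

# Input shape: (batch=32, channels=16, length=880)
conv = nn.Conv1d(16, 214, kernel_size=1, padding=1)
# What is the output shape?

Input shape: (32, 16, 880)
Output shape: (32, 214, 882)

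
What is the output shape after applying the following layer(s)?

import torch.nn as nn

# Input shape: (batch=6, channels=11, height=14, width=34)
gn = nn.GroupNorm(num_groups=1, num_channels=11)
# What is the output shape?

Input shape: (6, 11, 14, 34)
Output shape: (6, 11, 14, 34)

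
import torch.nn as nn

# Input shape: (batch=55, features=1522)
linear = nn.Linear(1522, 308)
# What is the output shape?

Input shape: (55, 1522)
Output shape: (55, 308)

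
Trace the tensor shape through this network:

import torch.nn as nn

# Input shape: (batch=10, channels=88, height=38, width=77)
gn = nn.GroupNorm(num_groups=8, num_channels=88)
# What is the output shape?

Input shape: (10, 88, 38, 77)
Output shape: (10, 88, 38, 77)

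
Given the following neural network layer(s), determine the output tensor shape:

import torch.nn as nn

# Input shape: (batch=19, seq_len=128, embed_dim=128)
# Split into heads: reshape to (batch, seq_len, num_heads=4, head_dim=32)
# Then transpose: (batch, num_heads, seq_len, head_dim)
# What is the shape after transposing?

Input shape: (19, 128, 128)
  -> after reshape: (19, 128, 4, 32)
Output shape: (19, 4, 128, 32)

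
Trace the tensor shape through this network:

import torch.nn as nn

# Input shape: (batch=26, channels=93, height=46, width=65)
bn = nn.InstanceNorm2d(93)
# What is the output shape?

Input shape: (26, 93, 46, 65)
Output shape: (26, 93, 46, 65)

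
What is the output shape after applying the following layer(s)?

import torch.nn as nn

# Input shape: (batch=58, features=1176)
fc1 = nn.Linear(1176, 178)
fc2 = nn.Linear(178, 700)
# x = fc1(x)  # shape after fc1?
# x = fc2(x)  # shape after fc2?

Input shape: (58, 1176)
  -> after fc1: (58, 178)
Output shape: (58, 700)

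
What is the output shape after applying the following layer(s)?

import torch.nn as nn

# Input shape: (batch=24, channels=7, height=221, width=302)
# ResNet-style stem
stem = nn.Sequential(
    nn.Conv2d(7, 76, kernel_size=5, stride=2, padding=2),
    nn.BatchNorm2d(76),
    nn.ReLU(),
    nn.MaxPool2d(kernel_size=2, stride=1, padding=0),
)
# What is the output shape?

Input shape: (24, 7, 221, 302)
  -> after Conv2d 5x5 stride=2: (24, 76, 111, 151)
Output shape: (24, 76, 110, 150)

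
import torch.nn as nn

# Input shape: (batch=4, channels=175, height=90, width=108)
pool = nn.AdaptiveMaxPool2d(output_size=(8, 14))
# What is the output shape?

Input shape: (4, 175, 90, 108)
Output shape: (4, 175, 8, 14)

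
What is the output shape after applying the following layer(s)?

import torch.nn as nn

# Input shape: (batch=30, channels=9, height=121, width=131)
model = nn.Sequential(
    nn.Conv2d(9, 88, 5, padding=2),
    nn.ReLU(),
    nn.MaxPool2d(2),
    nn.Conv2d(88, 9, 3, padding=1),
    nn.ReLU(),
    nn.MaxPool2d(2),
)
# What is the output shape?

Input shape: (30, 9, 121, 131)
  -> after first Conv2d: (30, 88, 121, 131)
  -> after first MaxPool2d: (30, 88, 60, 65)
  -> after second Conv2d: (30, 9, 60, 65)
Output shape: (30, 9, 30, 32)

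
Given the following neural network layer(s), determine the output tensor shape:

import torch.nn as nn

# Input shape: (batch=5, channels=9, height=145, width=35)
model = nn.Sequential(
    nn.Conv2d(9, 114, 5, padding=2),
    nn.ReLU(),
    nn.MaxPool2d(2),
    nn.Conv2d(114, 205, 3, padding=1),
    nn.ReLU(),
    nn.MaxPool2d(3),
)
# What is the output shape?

Input shape: (5, 9, 145, 35)
  -> after first Conv2d: (5, 114, 145, 35)
  -> after first MaxPool2d: (5, 114, 72, 17)
  -> after second Conv2d: (5, 205, 72, 17)
Output shape: (5, 205, 24, 5)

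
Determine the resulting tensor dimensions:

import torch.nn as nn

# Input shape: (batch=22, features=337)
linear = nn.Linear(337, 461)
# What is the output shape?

Input shape: (22, 337)
Output shape: (22, 461)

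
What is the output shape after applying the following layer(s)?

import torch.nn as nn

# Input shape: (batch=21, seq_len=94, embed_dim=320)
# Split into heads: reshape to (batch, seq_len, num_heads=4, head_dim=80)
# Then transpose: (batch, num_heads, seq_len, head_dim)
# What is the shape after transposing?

Input shape: (21, 94, 320)
  -> after reshape: (21, 94, 4, 80)
Output shape: (21, 4, 94, 80)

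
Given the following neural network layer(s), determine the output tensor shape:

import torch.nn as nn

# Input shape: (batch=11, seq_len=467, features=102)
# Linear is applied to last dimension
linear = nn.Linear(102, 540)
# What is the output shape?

Input shape: (11, 467, 102)
Output shape: (11, 467, 540)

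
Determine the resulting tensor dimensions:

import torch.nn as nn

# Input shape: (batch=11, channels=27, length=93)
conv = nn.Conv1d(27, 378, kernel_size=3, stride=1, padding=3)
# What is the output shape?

Input shape: (11, 27, 93)
Output shape: (11, 378, 97)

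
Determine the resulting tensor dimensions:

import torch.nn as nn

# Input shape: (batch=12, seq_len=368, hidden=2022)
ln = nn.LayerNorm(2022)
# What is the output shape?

Input shape: (12, 368, 2022)
Output shape: (12, 368, 2022)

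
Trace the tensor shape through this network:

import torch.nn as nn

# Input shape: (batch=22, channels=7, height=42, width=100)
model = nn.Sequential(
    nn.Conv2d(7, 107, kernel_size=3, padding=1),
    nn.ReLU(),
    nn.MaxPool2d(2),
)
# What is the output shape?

Input shape: (22, 7, 42, 100)
  -> after Conv2d: (22, 107, 42, 100)
  -> after ReLU: (22, 107, 42, 100)
Output shape: (22, 107, 21, 50)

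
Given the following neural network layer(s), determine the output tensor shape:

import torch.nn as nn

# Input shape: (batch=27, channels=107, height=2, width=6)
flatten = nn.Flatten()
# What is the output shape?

Input shape: (27, 107, 2, 6)
Output shape: (27, 1284)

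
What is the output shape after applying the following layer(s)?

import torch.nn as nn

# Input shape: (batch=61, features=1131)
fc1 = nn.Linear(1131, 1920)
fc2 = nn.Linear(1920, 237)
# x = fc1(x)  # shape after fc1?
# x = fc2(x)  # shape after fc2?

Input shape: (61, 1131)
  -> after fc1: (61, 1920)
Output shape: (61, 237)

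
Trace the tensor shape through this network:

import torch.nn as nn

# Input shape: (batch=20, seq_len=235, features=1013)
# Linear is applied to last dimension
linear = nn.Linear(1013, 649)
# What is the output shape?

Input shape: (20, 235, 1013)
Output shape: (20, 235, 649)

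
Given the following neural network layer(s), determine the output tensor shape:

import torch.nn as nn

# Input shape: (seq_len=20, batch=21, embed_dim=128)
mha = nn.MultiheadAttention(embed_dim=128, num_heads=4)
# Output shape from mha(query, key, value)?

Input shape: (20, 21, 128)
Output shape: (20, 21, 128)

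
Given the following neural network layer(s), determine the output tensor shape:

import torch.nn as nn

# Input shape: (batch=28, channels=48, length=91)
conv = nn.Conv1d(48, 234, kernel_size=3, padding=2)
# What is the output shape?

Input shape: (28, 48, 91)
Output shape: (28, 234, 93)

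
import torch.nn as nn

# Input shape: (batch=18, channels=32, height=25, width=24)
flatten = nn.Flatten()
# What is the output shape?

Input shape: (18, 32, 25, 24)
Output shape: (18, 19200)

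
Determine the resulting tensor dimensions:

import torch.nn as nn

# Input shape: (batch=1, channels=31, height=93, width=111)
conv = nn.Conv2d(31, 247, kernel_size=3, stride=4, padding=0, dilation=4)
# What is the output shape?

Input shape: (1, 31, 93, 111)
Output shape: (1, 247, 22, 26)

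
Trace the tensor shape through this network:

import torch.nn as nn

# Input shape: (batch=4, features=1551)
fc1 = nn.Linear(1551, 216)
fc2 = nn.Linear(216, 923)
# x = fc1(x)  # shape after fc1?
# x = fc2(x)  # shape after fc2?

Input shape: (4, 1551)
  -> after fc1: (4, 216)
Output shape: (4, 923)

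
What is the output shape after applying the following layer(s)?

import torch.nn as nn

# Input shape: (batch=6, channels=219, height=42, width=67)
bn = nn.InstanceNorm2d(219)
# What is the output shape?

Input shape: (6, 219, 42, 67)
Output shape: (6, 219, 42, 67)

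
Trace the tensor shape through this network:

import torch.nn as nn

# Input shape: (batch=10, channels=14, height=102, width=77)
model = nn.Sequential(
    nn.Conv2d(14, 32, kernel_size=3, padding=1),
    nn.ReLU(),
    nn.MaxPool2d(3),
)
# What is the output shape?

Input shape: (10, 14, 102, 77)
  -> after Conv2d: (10, 32, 102, 77)
  -> after ReLU: (10, 32, 102, 77)
Output shape: (10, 32, 34, 25)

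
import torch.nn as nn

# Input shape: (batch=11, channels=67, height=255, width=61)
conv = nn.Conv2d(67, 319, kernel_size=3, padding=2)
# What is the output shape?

Input shape: (11, 67, 255, 61)
Output shape: (11, 319, 257, 63)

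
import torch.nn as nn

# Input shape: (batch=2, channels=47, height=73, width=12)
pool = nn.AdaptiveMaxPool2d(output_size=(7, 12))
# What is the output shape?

Input shape: (2, 47, 73, 12)
Output shape: (2, 47, 7, 12)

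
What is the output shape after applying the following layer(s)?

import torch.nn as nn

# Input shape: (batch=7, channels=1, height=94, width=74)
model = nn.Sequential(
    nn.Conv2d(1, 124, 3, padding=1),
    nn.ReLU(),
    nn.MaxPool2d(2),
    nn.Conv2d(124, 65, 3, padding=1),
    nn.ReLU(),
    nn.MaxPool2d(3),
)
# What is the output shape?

Input shape: (7, 1, 94, 74)
  -> after first Conv2d: (7, 124, 94, 74)
  -> after first MaxPool2d: (7, 124, 47, 37)
  -> after second Conv2d: (7, 65, 47, 37)
Output shape: (7, 65, 15, 12)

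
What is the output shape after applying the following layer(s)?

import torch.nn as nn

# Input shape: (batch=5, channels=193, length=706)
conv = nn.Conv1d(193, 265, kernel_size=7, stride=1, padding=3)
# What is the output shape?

Input shape: (5, 193, 706)
Output shape: (5, 265, 706)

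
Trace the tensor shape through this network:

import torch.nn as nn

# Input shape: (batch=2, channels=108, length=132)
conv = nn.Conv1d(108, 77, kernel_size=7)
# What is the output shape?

Input shape: (2, 108, 132)
Output shape: (2, 77, 126)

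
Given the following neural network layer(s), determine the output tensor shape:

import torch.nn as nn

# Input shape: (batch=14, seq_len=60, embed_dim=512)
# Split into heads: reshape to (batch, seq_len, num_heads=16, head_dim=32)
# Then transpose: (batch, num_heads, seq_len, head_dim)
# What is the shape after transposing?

Input shape: (14, 60, 512)
  -> after reshape: (14, 60, 16, 32)
Output shape: (14, 16, 60, 32)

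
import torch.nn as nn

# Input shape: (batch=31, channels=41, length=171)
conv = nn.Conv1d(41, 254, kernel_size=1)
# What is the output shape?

Input shape: (31, 41, 171)
Output shape: (31, 254, 171)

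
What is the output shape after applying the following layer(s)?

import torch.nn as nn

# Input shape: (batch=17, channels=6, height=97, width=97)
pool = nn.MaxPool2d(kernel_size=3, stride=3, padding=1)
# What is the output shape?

Input shape: (17, 6, 97, 97)
Output shape: (17, 6, 33, 33)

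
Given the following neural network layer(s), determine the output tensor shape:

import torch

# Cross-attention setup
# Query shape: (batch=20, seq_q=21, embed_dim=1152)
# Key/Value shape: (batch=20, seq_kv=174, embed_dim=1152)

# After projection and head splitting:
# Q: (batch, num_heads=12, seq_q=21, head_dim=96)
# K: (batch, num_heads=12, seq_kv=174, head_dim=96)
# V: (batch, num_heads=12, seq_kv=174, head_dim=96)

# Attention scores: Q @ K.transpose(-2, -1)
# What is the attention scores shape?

Input shape: (20, 21, 1152)
Output shape: (20, 12, 21, 174)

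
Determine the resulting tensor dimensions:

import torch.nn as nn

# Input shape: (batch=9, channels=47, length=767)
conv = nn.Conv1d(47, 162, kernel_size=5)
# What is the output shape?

Input shape: (9, 47, 767)
Output shape: (9, 162, 763)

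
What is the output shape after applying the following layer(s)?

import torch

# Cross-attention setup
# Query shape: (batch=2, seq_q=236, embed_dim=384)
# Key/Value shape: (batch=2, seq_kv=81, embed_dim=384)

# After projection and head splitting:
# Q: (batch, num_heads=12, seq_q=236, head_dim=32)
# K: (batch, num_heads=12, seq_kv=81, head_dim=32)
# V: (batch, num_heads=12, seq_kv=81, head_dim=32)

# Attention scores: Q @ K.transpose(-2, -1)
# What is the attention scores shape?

Input shape: (2, 236, 384)
Output shape: (2, 12, 236, 81)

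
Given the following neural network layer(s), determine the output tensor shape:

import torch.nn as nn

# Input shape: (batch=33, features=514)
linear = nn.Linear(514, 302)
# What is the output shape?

Input shape: (33, 514)
Output shape: (33, 302)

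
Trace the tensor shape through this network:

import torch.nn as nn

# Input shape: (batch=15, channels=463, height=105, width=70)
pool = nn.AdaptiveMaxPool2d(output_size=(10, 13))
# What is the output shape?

Input shape: (15, 463, 105, 70)
Output shape: (15, 463, 10, 13)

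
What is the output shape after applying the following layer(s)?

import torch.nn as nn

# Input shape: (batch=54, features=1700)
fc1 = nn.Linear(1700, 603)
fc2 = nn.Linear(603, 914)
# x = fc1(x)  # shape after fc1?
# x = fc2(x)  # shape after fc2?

Input shape: (54, 1700)
  -> after fc1: (54, 603)
Output shape: (54, 914)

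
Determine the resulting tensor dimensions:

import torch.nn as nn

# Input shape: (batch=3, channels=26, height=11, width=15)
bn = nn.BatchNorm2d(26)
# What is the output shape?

Input shape: (3, 26, 11, 15)
Output shape: (3, 26, 11, 15)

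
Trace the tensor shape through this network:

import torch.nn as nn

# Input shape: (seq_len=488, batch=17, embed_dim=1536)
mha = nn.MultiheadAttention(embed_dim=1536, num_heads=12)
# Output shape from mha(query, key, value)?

Input shape: (488, 17, 1536)
Output shape: (488, 17, 1536)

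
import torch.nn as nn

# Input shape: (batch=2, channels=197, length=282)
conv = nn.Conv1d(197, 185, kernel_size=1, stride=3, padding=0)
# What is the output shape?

Input shape: (2, 197, 282)
Output shape: (2, 185, 94)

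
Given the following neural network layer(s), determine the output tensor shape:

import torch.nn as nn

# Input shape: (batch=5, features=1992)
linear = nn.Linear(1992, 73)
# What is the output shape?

Input shape: (5, 1992)
Output shape: (5, 73)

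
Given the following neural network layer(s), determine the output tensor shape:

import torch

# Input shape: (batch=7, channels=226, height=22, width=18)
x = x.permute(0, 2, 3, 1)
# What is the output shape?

Input shape: (7, 226, 22, 18)
Output shape: (7, 22, 18, 226)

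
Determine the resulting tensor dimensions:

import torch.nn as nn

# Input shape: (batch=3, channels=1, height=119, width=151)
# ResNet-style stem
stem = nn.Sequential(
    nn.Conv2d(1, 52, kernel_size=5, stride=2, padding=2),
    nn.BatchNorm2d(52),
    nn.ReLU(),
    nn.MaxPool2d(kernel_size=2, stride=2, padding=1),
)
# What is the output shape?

Input shape: (3, 1, 119, 151)
  -> after Conv2d 5x5 stride=2: (3, 52, 60, 76)
Output shape: (3, 52, 31, 39)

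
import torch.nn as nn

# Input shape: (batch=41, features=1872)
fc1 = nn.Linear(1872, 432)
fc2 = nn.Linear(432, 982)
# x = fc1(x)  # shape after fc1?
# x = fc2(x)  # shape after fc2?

Input shape: (41, 1872)
  -> after fc1: (41, 432)
Output shape: (41, 982)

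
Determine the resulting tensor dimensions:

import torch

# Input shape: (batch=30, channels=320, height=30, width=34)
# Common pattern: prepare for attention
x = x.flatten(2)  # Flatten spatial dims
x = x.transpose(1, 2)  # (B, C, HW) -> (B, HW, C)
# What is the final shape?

Input shape: (30, 320, 30, 34)
  -> after flatten(2): (30, 320, 1020)
Output shape: (30, 1020, 320)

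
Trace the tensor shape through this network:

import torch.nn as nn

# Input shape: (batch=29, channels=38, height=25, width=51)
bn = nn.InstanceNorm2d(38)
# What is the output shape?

Input shape: (29, 38, 25, 51)
Output shape: (29, 38, 25, 51)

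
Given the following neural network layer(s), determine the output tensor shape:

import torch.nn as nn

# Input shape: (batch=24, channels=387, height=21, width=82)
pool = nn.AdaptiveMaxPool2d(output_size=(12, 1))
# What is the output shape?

Input shape: (24, 387, 21, 82)
Output shape: (24, 387, 12, 1)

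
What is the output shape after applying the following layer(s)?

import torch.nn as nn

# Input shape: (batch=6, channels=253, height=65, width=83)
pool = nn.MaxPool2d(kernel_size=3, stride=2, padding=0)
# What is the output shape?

Input shape: (6, 253, 65, 83)
Output shape: (6, 253, 32, 41)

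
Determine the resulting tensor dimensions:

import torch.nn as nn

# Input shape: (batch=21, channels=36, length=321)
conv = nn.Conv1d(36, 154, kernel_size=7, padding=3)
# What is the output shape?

Input shape: (21, 36, 321)
Output shape: (21, 154, 321)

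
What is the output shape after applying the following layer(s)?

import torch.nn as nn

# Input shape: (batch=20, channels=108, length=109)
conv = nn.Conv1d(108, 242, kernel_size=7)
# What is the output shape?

Input shape: (20, 108, 109)
Output shape: (20, 242, 103)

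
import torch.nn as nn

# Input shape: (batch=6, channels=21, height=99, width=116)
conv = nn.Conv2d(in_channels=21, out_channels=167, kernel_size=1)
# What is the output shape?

Input shape: (6, 21, 99, 116)
Output shape: (6, 167, 99, 116)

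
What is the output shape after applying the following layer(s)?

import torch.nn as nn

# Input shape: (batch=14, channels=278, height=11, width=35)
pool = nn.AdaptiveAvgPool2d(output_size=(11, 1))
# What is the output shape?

Input shape: (14, 278, 11, 35)
Output shape: (14, 278, 11, 1)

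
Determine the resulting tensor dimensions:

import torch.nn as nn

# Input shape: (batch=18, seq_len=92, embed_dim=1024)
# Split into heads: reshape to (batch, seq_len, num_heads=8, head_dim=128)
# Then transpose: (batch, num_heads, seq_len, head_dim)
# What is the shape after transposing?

Input shape: (18, 92, 1024)
  -> after reshape: (18, 92, 8, 128)
Output shape: (18, 8, 92, 128)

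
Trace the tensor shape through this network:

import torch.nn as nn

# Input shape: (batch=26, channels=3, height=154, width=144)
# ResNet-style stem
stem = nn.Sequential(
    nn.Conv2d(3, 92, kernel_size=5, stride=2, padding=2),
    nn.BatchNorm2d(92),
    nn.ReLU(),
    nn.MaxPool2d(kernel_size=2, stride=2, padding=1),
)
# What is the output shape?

Input shape: (26, 3, 154, 144)
  -> after Conv2d 5x5 stride=2: (26, 92, 77, 72)
Output shape: (26, 92, 39, 37)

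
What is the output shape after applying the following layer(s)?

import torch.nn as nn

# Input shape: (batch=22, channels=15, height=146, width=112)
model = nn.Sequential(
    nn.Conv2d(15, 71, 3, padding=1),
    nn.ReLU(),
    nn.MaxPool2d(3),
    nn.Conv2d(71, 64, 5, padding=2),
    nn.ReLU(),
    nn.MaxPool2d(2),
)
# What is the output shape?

Input shape: (22, 15, 146, 112)
  -> after first Conv2d: (22, 71, 146, 112)
  -> after first MaxPool2d: (22, 71, 48, 37)
  -> after second Conv2d: (22, 64, 48, 37)
Output shape: (22, 64, 24, 18)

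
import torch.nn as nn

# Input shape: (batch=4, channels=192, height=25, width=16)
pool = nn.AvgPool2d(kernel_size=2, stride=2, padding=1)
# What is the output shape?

Input shape: (4, 192, 25, 16)
Output shape: (4, 192, 13, 9)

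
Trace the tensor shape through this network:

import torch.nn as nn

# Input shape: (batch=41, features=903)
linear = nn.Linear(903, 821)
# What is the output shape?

Input shape: (41, 903)
Output shape: (41, 821)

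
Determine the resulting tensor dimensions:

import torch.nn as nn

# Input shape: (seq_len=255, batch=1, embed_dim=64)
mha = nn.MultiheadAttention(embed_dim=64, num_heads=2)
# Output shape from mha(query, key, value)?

Input shape: (255, 1, 64)
Output shape: (255, 1, 64)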